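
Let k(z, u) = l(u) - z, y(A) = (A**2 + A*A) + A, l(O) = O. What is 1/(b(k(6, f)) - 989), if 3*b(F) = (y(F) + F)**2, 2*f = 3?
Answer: -4/2633 ≈ -0.0015192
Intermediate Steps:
f = 3/2 (f = (1/2)*3 = 3/2 ≈ 1.5000)
y(A) = A + 2*A**2 (y(A) = (A**2 + A**2) + A = 2*A**2 + A = A + 2*A**2)
k(z, u) = u - z
b(F) = (F + F*(1 + 2*F))**2/3 (b(F) = (F*(1 + 2*F) + F)**2/3 = (F + F*(1 + 2*F))**2/3)
1/(b(k(6, f)) - 989) = 1/(4*(3/2 - 1*6)**2*(1 + (3/2 - 1*6))**2/3 - 989) = 1/(4*(3/2 - 6)**2*(1 + (3/2 - 6))**2/3 - 989) = 1/(4*(-9/2)**2*(1 - 9/2)**2/3 - 989) = 1/((4/3)*(81/4)*(-7/2)**2 - 989) = 1/((4/3)*(81/4)*(49/4) - 989) = 1/(1323/4 - 989) = 1/(-2633/4) = -4/2633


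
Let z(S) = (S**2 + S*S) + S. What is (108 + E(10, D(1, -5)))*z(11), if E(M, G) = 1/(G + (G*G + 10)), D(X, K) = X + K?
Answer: 54671/2 ≈ 27336.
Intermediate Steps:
D(X, K) = K + X
z(S) = S + 2*S**2 (z(S) = (S**2 + S**2) + S = 2*S**2 + S = S + 2*S**2)
E(M, G) = 1/(10 + G + G**2) (E(M, G) = 1/(G + (G**2 + 10)) = 1/(G + (10 + G**2)) = 1/(10 + G + G**2))
(108 + E(10, D(1, -5)))*z(11) = (108 + 1/(10 + (-5 + 1) + (-5 + 1)**2))*(11*(1 + 2*11)) = (108 + 1/(10 - 4 + (-4)**2))*(11*(1 + 22)) = (108 + 1/(10 - 4 + 16))*(11*23) = (108 + 1/22)*253 = (2377/22)*253 = 54671/2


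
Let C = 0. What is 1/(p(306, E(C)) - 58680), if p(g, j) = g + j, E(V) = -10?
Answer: -1/58384 ≈ -1.7128e-5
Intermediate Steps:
1/(p(306, E(C)) - 58680) = 1/((306 - 10) - 58680) = 1/(296 - 58680) = 1/(-58384) = -1/58384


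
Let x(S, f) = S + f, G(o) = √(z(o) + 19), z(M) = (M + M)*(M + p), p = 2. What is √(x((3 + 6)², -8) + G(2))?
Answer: √(73 + √35) ≈ 8.8835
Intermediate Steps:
z(M) = 2*M*(2 + M) (z(M) = (M + M)*(M + 2) = (2*M)*(2 + M) = 2*M*(2 + M))
G(o) = √(19 + 2*o*(2 + o)) (G(o) = √(2*o*(2 + o) + 19) = √(19 + 2*o*(2 + o)))
√(x((3 + 6)², -8) + G(2)) = √(((3 + 6)² - 8) + √(19 + 2*2*(2 + 2))) = √((9² - 8) + √(19 + 2*2*4)) = √((81 - 8) + √(19 + 16)) = √(73 + √35)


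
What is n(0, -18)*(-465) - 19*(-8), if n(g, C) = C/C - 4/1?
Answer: 1547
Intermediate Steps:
n(g, C) = -3 (n(g, C) = 1 - 4*1 = 1 - 4 = -3)
n(0, -18)*(-465) - 19*(-8) = -3*(-465) - 19*(-8) = 1395 + 152 = 1547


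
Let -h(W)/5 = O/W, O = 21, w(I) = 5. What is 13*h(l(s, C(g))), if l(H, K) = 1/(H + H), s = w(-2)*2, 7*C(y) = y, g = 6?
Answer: -27300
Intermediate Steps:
C(y) = y/7
s = 10 (s = 5*2 = 10)
l(H, K) = 1/(2*H)
h(W) = -105/W
13*h(l(s, C(g))) = 13*(-105/((½)/10)) = 13*(-105/((½)*(⅒))) = 13*(-105/1/20) = 13*(-105*20) = 13*(-2100) = -27300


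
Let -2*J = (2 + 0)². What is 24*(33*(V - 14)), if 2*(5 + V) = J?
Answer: -15840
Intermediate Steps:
J = -2 (J = -(2 + 0)²/2 = -½*2² = -½*4 = -2)
V = -6 (V = -5 + (½)*(-2) = -5 - 1 = -6)
24*(33*(V - 14)) = 24*(33*(-6 - 14)) = 24*(33*(-20)) = 24*(-660) = -15840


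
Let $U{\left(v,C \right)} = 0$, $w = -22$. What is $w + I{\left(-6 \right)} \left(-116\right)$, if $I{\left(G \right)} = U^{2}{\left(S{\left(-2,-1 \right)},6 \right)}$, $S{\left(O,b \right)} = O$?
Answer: $-22$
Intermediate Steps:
$I{\left(G \right)} = 0$ ($I{\left(G \right)} = 0^{2} = 0$)
$w + I{\left(-6 \right)} \left(-116\right) = -22 + 0 \left(-116\right) = -22 + 0 = -22$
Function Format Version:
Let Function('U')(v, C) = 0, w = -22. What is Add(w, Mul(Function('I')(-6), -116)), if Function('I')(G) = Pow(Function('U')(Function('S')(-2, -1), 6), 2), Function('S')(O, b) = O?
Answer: -22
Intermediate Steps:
Function('I')(G) = 0 (Function('I')(G) = Pow(0, 2) = 0)
Add(w, Mul(Function('I')(-6), -116)) = Add(-22, Mul(0, -116)) = Add(-22, 0) = -22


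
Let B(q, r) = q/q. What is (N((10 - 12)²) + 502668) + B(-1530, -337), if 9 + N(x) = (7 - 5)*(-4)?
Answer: 502652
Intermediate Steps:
N(x) = -17 (N(x) = -9 + (7 - 5)*(-4) = -9 + 2*(-4) = -9 - 8 = -17)
B(q, r) = 1
(N((10 - 12)²) + 502668) + B(-1530, -337) = (-17 + 502668) + 1 = 502651 + 1 = 502652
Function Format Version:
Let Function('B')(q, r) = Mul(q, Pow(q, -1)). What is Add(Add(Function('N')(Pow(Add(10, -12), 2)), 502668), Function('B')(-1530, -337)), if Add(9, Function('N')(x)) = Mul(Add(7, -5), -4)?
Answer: 502652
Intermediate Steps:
Function('N')(x) = -17 (Function('N')(x) = Add(-9, Mul(Add(7, -5), -4)) = Add(-9, Mul(2, -4)) = Add(-9, -8) = -17)
Function('B')(q, r) = 1
Add(Add(Function('N')(Pow(Add(10, -12), 2)), 502668), Function('B')(-1530, -337)) = Add(Add(-17, 502668), 1) = Add(502651, 1) = 502652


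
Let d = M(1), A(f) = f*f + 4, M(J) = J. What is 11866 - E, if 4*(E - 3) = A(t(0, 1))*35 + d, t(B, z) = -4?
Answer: 46751/4 ≈ 11688.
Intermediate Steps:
A(f) = 4 + f**2 (A(f) = f**2 + 4 = 4 + f**2)
d = 1
E = 713/4 (E = 3 + ((4 + (-4)**2)*35 + 1)/4 = 3 + ((4 + 16)*35 + 1)/4 = 3 + (20*35 + 1)/4 = 3 + (700 + 1)/4 = 3 + (1/4)*701 = 3 + 701/4 = 713/4 ≈ 178.25)
11866 - E = 11866 - 1*713/4 = 11866 - 713/4 = 46751/4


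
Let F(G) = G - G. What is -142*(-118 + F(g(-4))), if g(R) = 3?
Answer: 16756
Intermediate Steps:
F(G) = 0
-142*(-118 + F(g(-4))) = -142*(-118 + 0) = -142*(-118) = 16756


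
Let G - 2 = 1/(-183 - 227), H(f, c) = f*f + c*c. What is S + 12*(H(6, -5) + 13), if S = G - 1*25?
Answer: 354649/410 ≈ 865.00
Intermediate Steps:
H(f, c) = c² + f² (H(f, c) = f² + c² = c² + f²)
G = 819/410 (G = 2 + 1/(-183 - 227) = 2 + 1/(-410) = 2 - 1/410 = 819/410 ≈ 1.9976)
S = -9431/410 (S = 819/410 - 1*25 = 819/410 - 25 = -9431/410 ≈ -23.002)
S + 12*(H(6, -5) + 13) = -9431/410 + 12*(((-5)² + 6²) + 13) = -9431/410 + 12*((25 + 36) + 13) = -9431/410 + 12*(61 + 13) = -9431/410 + 12*74 = -9431/410 + 888 = 354649/410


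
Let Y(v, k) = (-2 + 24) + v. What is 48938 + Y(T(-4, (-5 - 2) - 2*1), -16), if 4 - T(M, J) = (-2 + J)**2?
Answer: 48843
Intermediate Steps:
T(M, J) = 4 - (-2 + J)**2
Y(v, k) = 22 + v
48938 + Y(T(-4, (-5 - 2) - 2*1), -16) = 48938 + (22 + ((-5 - 2) - 2*1)*(4 - ((-5 - 2) - 2*1))) = 48938 + (22 + (-7 - 2)*(4 - (-7 - 2))) = 48938 + (22 - 9*(4 - 1*(-9))) = 48938 + (22 - 9*(4 + 9)) = 48938 + (22 - 9*13) = 48938 + (22 - 117) = 48938 - 95 = 48843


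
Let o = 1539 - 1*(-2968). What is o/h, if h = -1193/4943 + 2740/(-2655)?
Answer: -11829671631/3342247 ≈ -3539.4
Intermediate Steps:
o = 4507 (o = 1539 + 2968 = 4507)
h = -3342247/2624733 (h = -1193*1/4943 + 2740*(-1/2655) = -1193/4943 - 548/531 = -3342247/2624733 ≈ -1.2734)
o/h = 4507/(-3342247/2624733) = 4507*(-2624733/3342247) = -11829671631/3342247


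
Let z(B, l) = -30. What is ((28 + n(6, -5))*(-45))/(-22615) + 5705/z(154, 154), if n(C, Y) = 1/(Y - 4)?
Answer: -5159237/27138 ≈ -190.11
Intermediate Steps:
n(C, Y) = 1/(-4 + Y)
((28 + n(6, -5))*(-45))/(-22615) + 5705/z(154, 154) = ((28 + 1/(-4 - 5))*(-45))/(-22615) + 5705/(-30) = ((28 + 1/(-9))*(-45))*(-1/22615) + 5705*(-1/30) = ((28 - ⅑)*(-45))*(-1/22615) - 1141/6 = ((251/9)*(-45))*(-1/22615) - 1141/6 = -1255*(-1/22615) - 1141/6 = 251/4523 - 1141/6 = -5159237/27138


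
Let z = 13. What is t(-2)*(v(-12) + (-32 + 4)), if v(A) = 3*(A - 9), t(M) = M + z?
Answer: -1001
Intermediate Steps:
t(M) = 13 + M (t(M) = M + 13 = 13 + M)
v(A) = -27 + 3*A (v(A) = 3*(-9 + A) = -27 + 3*A)
t(-2)*(v(-12) + (-32 + 4)) = (13 - 2)*((-27 + 3*(-12)) + (-32 + 4)) = 11*((-27 - 36) - 28) = 11*(-63 - 28) = 11*(-91) = -1001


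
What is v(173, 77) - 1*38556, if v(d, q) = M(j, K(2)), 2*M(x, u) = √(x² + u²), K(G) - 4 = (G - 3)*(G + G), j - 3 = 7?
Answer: -38551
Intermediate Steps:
j = 10 (j = 3 + 7 = 10)
K(G) = 4 + 2*G*(-3 + G) (K(G) = 4 + (G - 3)*(G + G) = 4 + (-3 + G)*(2*G) = 4 + 2*G*(-3 + G))
M(x, u) = √(u² + x²)/2 (M(x, u) = √(x² + u²)/2 = √(u² + x²)/2)
v(d, q) = 5 (v(d, q) = √((4 - 6*2 + 2*2²)² + 10²)/2 = √((4 - 12 + 2*4)² + 100)/2 = √((4 - 12 + 8)² + 100)/2 = √(0² + 100)/2 = √(0 + 100)/2 = √100/2 = (½)*10 = 5)
v(173, 77) - 1*38556 = 5 - 1*38556 = 5 - 38556 = -38551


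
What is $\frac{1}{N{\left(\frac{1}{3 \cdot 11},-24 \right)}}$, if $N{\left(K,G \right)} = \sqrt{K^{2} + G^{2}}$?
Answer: $\frac{33 \sqrt{627265}}{627265} \approx 0.041667$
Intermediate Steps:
$N{\left(K,G \right)} = \sqrt{G^{2} + K^{2}}$
$\frac{1}{N{\left(\frac{1}{3 \cdot 11},-24 \right)}} = \frac{1}{\sqrt{\left(-24\right)^{2} + \left(\frac{1}{3 \cdot 11}\right)^{2}}} = \frac{1}{\sqrt{576 + \left(\frac{1}{33}\right)^{2}}} = \frac{1}{\sqrt{576 + \frac{1}{1089}}} = \frac{1}{\sqrt{\frac{627265}{1089}}} = \frac{1}{\frac{1}{33} \sqrt{627265}} = \frac{33 \sqrt{627265}}{627265}$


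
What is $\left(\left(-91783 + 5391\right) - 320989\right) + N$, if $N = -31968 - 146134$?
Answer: $-585483$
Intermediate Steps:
$N = -178102$
$\left(\left(-91783 + 5391\right) - 320989\right) + N = \left(\left(-91783 + 5391\right) - 320989\right) - 178102 = \left(-86392 - 320989\right) - 178102 = -407381 - 178102 = -585483$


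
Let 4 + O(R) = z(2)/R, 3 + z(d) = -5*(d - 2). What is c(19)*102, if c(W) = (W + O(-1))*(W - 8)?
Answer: 20196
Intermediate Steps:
z(d) = 7 - 5*d (z(d) = -3 - 5*(d - 2) = -3 - 5*(-2 + d) = -3 + (10 - 5*d) = 7 - 5*d)
O(R) = -4 - 3/R (O(R) = -4 + (7 - 5*2)/R = -4 + (7 - 10)/R = -4 - 3/R)
c(W) = (-1 + W)*(-8 + W) (c(W) = (W + (-4 - 3/(-1)))*(W - 8) = (W + (-4 - 3*(-1)))*(-8 + W) = (W + (-4 + 3))*(-8 + W) = (W - 1)*(-8 + W) = (-1 + W)*(-8 + W))
c(19)*102 = (8 + 19² - 9*19)*102 = (8 + 361 - 171)*102 = 198*102 = 20196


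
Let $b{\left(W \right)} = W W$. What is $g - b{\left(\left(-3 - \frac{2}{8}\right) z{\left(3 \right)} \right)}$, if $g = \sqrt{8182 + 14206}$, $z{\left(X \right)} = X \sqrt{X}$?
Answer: $- \frac{4563}{16} + 2 \sqrt{5597} \approx -135.56$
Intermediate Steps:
$z{\left(X \right)} = X^{\frac{3}{2}}$
$b{\left(W \right)} = W^{2}$
$g = 2 \sqrt{5597}$ ($g = \sqrt{22388} = 2 \sqrt{5597} \approx 149.63$)
$g - b{\left(\left(-3 - \frac{2}{8}\right) z{\left(3 \right)} \right)} = 2 \sqrt{5597} - \left(\left(-3 - \frac{2}{8}\right) 3^{\frac{3}{2}}\right)^{2} = 2 \sqrt{5597} - \left(\left(-3 - \frac{1}{4}\right) 3 \sqrt{3}\right)^{2} = 2 \sqrt{5597} - \left(- \frac{13 \cdot 3 \sqrt{3}}{4}\right)^{2} = 2 \sqrt{5597} - \left(- \frac{39 \sqrt{3}}{4}\right)^{2} = 2 \sqrt{5597} - \frac{4563}{16} = - \frac{4563}{16} + 2 \sqrt{5597}$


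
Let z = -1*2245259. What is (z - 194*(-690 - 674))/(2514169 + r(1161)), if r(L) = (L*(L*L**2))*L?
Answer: -1980643/2109410479335970 ≈ -9.3896e-10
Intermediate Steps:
z = -2245259
r(L) = L**5 (r(L) = (L*L**3)*L = L**4*L = L**5)
(z - 194*(-690 - 674))/(2514169 + r(1161)) = (-2245259 - 194*(-690 - 674))/(2514169 + 1161**5) = (-2245259 - 194*(-1364))/(2514169 + 2109410476821801) = (-2245259 + 264616)/2109410479335970 = -1980643*1/2109410479335970 = -1980643/2109410479335970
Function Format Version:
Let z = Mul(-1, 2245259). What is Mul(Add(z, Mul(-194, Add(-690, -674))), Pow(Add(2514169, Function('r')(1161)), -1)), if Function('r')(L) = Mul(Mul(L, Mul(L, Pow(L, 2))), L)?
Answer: Rational(-1980643, 2109410479335970) ≈ -9.3896e-10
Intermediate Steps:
z = -2245259
Function('r')(L) = Pow(L, 5) (Function('r')(L) = Mul(Mul(L, Pow(L, 3)), L) = Mul(Pow(L, 4), L) = Pow(L, 5))
Mul(Add(z, Mul(-194, Add(-690, -674))), Pow(Add(2514169, Function('r')(1161)), -1)) = Mul(Add(-2245259, Mul(-194, Add(-690, -674))), Pow(Add(2514169, Pow(1161, 5)), -1)) = Mul(Add(-2245259, Mul(-194, -1364)), Pow(Add(2514169, 2109410476821801), -1)) = Mul(Add(-2245259, 264616), Pow(2109410479335970, -1)) = Mul(-1980643, Rational(1, 2109410479335970)) = Rational(-1980643, 2109410479335970)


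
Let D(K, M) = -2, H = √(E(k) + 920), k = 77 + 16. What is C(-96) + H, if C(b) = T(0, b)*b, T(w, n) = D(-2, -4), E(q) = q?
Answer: 192 + √1013 ≈ 223.83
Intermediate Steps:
k = 93
H = √1013 (H = √(93 + 920) = √1013 ≈ 31.828)
T(w, n) = -2
C(b) = -2*b
C(-96) + H = -2*(-96) + √1013 = 192 + √1013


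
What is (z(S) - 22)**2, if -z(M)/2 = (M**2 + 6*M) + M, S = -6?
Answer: 100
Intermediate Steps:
z(M) = -14*M - 2*M**2 (z(M) = -2*((M**2 + 6*M) + M) = -2*(M**2 + 7*M) = -14*M - 2*M**2)
(z(S) - 22)**2 = (-2*(-6)*(7 - 6) - 22)**2 = (-2*(-6)*1 - 22)**2 = (12 - 22)**2 = (-10)**2 = 100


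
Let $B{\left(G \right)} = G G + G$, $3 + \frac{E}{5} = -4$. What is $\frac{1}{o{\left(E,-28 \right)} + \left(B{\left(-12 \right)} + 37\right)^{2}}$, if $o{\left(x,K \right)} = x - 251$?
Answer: $\frac{1}{28275} \approx 3.5367 \cdot 10^{-5}$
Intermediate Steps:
$E = -35$ ($E = -15 + 5 \left(-4\right) = -15 - 20 = -35$)
$B{\left(G \right)} = G + G^{2}$ ($B{\left(G \right)} = G^{2} + G = G + G^{2}$)
$o{\left(x,K \right)} = -251 + x$
$\frac{1}{o{\left(E,-28 \right)} + \left(B{\left(-12 \right)} + 37\right)^{2}} = \frac{1}{\left(-251 - 35\right) + \left(- 12 \left(1 - 12\right) + 37\right)^{2}} = \frac{1}{-286 + \left(\left(-12\right) \left(-11\right) + 37\right)^{2}} = \frac{1}{-286 + \left(132 + 37\right)^{2}} = \frac{1}{-286 + 169^{2}} = \frac{1}{-286 + 28561} = \frac{1}{28275}$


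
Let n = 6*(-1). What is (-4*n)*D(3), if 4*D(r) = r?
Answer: 18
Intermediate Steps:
n = -6
D(r) = r/4
(-4*n)*D(3) = (-4*(-6))*((¼)*3) = 24*(¾) = 18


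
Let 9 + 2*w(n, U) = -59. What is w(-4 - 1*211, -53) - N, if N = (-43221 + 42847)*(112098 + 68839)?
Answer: 67670404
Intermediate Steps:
w(n, U) = -34 (w(n, U) = -9/2 + (1/2)*(-59) = -9/2 - 59/2 = -34)
N = -67670438 (N = -374*180937 = -67670438)
w(-4 - 1*211, -53) - N = -34 - 1*(-67670438) = -34 + 67670438 = 67670404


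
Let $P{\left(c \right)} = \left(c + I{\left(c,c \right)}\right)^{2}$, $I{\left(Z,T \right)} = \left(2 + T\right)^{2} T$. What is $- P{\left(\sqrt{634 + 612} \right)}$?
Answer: $-1974831502 - 12469968 \sqrt{1246} \approx -2.415 \cdot 10^{9}$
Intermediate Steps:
$I{\left(Z,T \right)} = T \left(2 + T\right)^{2}$
$P{\left(c \right)} = \left(c + c \left(2 + c\right)^{2}\right)^{2}$
$- P{\left(\sqrt{634 + 612} \right)} = - \left(\sqrt{634 + 612}\right)^{2} \left(1 + \left(2 + \sqrt{634 + 612}\right)^{2}\right)^{2} = - \left(\sqrt{1246}\right)^{2} \left(1 + \left(2 + \sqrt{1246}\right)^{2}\right)^{2} = - 1246 \left(1 + \left(2 + \sqrt{1246}\right)^{2}\right)^{2}$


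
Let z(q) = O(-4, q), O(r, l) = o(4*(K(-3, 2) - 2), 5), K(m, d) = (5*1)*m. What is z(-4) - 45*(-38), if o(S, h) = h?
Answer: 1715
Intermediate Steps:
K(m, d) = 5*m
O(r, l) = 5
z(q) = 5
z(-4) - 45*(-38) = 5 - 45*(-38) = 5 + 1710 = 1715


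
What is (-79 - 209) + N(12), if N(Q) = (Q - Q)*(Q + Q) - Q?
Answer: -300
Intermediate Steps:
N(Q) = -Q (N(Q) = 0*(2*Q) - Q = 0 - Q = -Q)
(-79 - 209) + N(12) = (-79 - 209) - 1*12 = -288 - 12 = -300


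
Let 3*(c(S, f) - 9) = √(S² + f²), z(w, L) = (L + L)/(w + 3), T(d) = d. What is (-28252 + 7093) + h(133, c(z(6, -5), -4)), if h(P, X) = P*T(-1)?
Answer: -21292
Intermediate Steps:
z(w, L) = 2*L/(3 + w) (z(w, L) = (2*L)/(3 + w) = 2*L/(3 + w))
c(S, f) = 9 + √(S² + f²)/3
h(P, X) = -P (h(P, X) = P*(-1) = -P)
(-28252 + 7093) + h(133, c(z(6, -5), -4)) = (-28252 + 7093) - 1*133 = -21159 - 133 = -21292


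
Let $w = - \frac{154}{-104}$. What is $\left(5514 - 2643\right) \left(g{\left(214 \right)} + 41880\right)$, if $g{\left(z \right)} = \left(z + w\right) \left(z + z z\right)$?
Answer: $\frac{743186787255}{26} \approx 2.8584 \cdot 10^{10}$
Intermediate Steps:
$w = \frac{77}{52}$ ($w = \left(-154\right) \left(- \frac{1}{104}\right) = \frac{77}{52} \approx 1.4808$)
$g{\left(z \right)} = \left(\frac{77}{52} + z\right) \left(z + z^{2}\right)$ ($g{\left(z \right)} = \left(z + \frac{77}{52}\right) \left(z + z z\right) = \left(\frac{77}{52} + z\right) \left(z + z^{2}\right)$)
$\left(5514 - 2643\right) \left(g{\left(214 \right)} + 41880\right) = \left(5514 - 2643\right) \left(\frac{1}{52} \cdot 214 \left(77 + 52 \cdot 214^{2} + 129 \cdot 214\right) + 41880\right) = 2871 \left(\frac{1}{52} \cdot 214 \left(77 + 52 \cdot 45796 + 27606\right) + 41880\right) = 2871 \left(\frac{1}{52} \cdot 214 \left(77 + 2381392 + 27606\right) + 41880\right) = 2871 \left(\frac{1}{52} \cdot 214 \cdot 2409075 + 41880\right) = 2871 \left(\frac{257771025}{26} + 41880\right) = 2871 \cdot \frac{258859905}{26} = \frac{743186787255}{26}$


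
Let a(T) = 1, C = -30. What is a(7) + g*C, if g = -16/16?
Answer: 31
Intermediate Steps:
g = -1 (g = -16*1/16 = -1)
a(7) + g*C = 1 - 1*(-30) = 1 + 30 = 31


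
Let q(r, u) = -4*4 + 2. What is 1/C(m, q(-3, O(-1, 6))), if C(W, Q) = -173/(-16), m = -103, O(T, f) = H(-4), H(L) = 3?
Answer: 16/173 ≈ 0.092486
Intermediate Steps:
O(T, f) = 3
q(r, u) = -14 (q(r, u) = -16 + 2 = -14)
C(W, Q) = 173/16 (C(W, Q) = -173*(-1/16) = 173/16)
1/C(m, q(-3, O(-1, 6))) = 1/(173/16) = 16/173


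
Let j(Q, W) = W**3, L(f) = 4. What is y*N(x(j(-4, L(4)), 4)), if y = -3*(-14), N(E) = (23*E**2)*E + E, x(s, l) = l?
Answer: 61992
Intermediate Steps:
N(E) = E + 23*E**3 (N(E) = 23*E**3 + E = E + 23*E**3)
y = 42
y*N(x(j(-4, L(4)), 4)) = 42*(4 + 23*4**3) = 42*(4 + 23*64) = 42*(4 + 1472) = 42*1476 = 61992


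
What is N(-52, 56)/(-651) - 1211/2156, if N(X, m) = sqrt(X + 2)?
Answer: -173/308 - 5*I*sqrt(2)/651 ≈ -0.56169 - 0.010862*I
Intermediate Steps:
N(X, m) = sqrt(2 + X)
N(-52, 56)/(-651) - 1211/2156 = sqrt(2 - 52)/(-651) - 1211/2156 = sqrt(-50)*(-1/651) - 1211*1/2156 = (5*I*sqrt(2))*(-1/651) - 173/308 = -5*I*sqrt(2)/651 - 173/308 = -173/308 - 5*I*sqrt(2)/651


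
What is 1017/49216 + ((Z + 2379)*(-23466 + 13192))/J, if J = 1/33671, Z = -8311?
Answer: 100995734571433465/49216 ≈ 2.0521e+12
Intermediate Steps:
J = 1/33671 ≈ 2.9699e-5
1017/49216 + ((Z + 2379)*(-23466 + 13192))/J = 1017/49216 + ((-8311 + 2379)*(-23466 + 13192))/(1/33671) = 1017*(1/49216) - 5932*(-10274)*33671 = 1017/49216 + 60945368*33671 = 1017/49216 + 2052091485928 = 100995734571433465/49216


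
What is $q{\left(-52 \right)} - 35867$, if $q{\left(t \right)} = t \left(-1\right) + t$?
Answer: $-35867$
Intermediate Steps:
$q{\left(t \right)} = 0$ ($q{\left(t \right)} = - t + t = 0$)
$q{\left(-52 \right)} - 35867 = 0 - 35867 = -35867$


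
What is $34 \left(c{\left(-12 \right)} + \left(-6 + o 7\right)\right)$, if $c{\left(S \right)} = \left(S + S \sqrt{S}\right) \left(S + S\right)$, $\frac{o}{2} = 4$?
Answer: $11492 + 19584 i \sqrt{3} \approx 11492.0 + 33921.0 i$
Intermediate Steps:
$o = 8$ ($o = 2 \cdot 4 = 8$)
$c{\left(S \right)} = 2 S \left(S + S^{\frac{3}{2}}\right)$ ($c{\left(S \right)} = \left(S + S^{\frac{3}{2}}\right) 2 S = 2 S \left(S + S^{\frac{3}{2}}\right)$)
$34 \left(c{\left(-12 \right)} + \left(-6 + o 7\right)\right) = 34 \left(\left(2 \left(-12\right)^{2} + 2 \left(-12\right)^{\frac{5}{2}}\right) + \left(-6 + 8 \cdot 7\right)\right) = 34 \left(\left(2 \cdot 144 + 2 \cdot 288 i \sqrt{3}\right) + \left(-6 + 56\right)\right) = 34 \left(\left(288 + 576 i \sqrt{3}\right) + 50\right) = 34 \left(338 + 576 i \sqrt{3}\right) = 11492 + 19584 i \sqrt{3}$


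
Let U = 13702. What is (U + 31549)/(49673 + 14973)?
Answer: 45251/64646 ≈ 0.69998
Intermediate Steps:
(U + 31549)/(49673 + 14973) = (13702 + 31549)/(49673 + 14973) = 45251/64646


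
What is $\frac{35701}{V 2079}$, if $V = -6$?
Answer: $- \frac{35701}{12474} \approx -2.862$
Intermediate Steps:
$\frac{35701}{V 2079} = \frac{35701}{\left(-6\right) 2079} = \frac{35701}{-12474} = 35701 \left(- \frac{1}{12474}\right) = - \frac{35701}{12474}$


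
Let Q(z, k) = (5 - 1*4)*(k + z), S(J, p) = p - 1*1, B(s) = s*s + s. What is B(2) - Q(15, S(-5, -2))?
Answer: -6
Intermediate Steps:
B(s) = s + s² (B(s) = s² + s = s + s²)
S(J, p) = -1 + p (S(J, p) = p - 1 = -1 + p)
Q(z, k) = k + z (Q(z, k) = (5 - 4)*(k + z) = 1*(k + z) = k + z)
B(2) - Q(15, S(-5, -2)) = 2*(1 + 2) - ((-1 - 2) + 15) = 2*3 - (-3 + 15) = 6 - 1*12 = 6 - 12 = -6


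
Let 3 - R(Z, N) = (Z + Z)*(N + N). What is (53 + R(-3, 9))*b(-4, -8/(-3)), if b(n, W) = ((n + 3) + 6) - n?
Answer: 1476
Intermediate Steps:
R(Z, N) = 3 - 4*N*Z (R(Z, N) = 3 - (Z + Z)*(N + N) = 3 - 2*Z*2*N = 3 - 4*N*Z)
b(n, W) = 9 (b(n, W) = ((3 + n) + 6) - n = (9 + n) - n = 9)
(53 + R(-3, 9))*b(-4, -8/(-3)) = (53 + (3 - 4*9*(-3)))*9 = (53 + (3 + 108))*9 = (53 + 111)*9 = 164*9 = 1476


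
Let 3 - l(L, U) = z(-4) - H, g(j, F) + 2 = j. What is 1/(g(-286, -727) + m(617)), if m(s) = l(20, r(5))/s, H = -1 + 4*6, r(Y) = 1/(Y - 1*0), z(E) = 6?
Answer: -617/177676 ≈ -0.0034726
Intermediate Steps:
g(j, F) = -2 + j
r(Y) = 1/Y (r(Y) = 1/(Y + 0) = 1/Y)
H = 23 (H = -1 + 24 = 23)
l(L, U) = 20 (l(L, U) = 3 - (6 - 1*23) = 3 - (6 - 23) = 3 - 1*(-17) = 3 + 17 = 20)
m(s) = 20/s
1/(g(-286, -727) + m(617)) = 1/((-2 - 286) + 20/617) = 1/(-288 + 20*(1/617)) = 1/(-288 + 20/617) = 1/(-177676/617) = -617/177676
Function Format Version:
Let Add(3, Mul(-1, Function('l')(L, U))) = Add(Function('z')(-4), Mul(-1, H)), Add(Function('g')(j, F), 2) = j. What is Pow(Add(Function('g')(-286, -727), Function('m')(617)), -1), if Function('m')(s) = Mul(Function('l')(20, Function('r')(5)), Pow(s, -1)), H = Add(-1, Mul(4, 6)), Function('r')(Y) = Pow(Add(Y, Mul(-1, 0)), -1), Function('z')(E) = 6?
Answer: Rational(-617, 177676) ≈ -0.0034726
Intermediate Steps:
Function('g')(j, F) = Add(-2, j)
Function('r')(Y) = Pow(Y, -1) (Function('r')(Y) = Pow(Add(Y, 0), -1) = Pow(Y, -1))
H = 23 (H = Add(-1, 24) = 23)
Function('l')(L, U) = 20 (Function('l')(L, U) = Add(3, Mul(-1, Add(6, Mul(-1, 23)))) = Add(3, Mul(-1, Add(6, -23))) = Add(3, Mul(-1, -17)) = Add(3, 17) = 20)
Function('m')(s) = Mul(20, Pow(s, -1))
Pow(Add(Function('g')(-286, -727), Function('m')(617)), -1) = Pow(Add(Add(-2, -286), Mul(20, Pow(617, -1))), -1) = Pow(Add(-288, Mul(20, Rational(1, 617))), -1) = Pow(Add(-288, Rational(20, 617)), -1) = Pow(Rational(-177676, 617), -1) = Rational(-617, 177676)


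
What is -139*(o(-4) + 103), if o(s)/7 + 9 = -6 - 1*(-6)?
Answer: -5560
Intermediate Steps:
o(s) = -63 (o(s) = -63 + 7*(-6 - 1*(-6)) = -63 + 7*(-6 + 6) = -63 + 7*0 = -63 + 0 = -63)
-139*(o(-4) + 103) = -139*(-63 + 103) = -139*40 = -5560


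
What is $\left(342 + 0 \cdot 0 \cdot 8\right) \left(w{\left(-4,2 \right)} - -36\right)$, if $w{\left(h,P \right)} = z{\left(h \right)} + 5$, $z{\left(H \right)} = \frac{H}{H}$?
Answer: $14364$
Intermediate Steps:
$z{\left(H \right)} = 1$
$w{\left(h,P \right)} = 6$ ($w{\left(h,P \right)} = 1 + 5 = 6$)
$\left(342 + 0 \cdot 0 \cdot 8\right) \left(w{\left(-4,2 \right)} - -36\right) = \left(342 + 0 \cdot 0 \cdot 8\right) \left(6 - -36\right) = \left(342 + 0 \cdot 8\right) \left(6 + 36\right) = \left(342 + 0\right) 42 = 342 \cdot 42 = 14364$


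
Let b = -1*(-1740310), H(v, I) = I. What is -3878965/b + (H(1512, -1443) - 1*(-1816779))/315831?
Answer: 128943333283/36642923174 ≈ 3.5189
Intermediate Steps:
b = 1740310
-3878965/b + (H(1512, -1443) - 1*(-1816779))/315831 = -3878965/1740310 + (-1443 - 1*(-1816779))/315831 = -3878965*1/1740310 + (-1443 + 1816779)*(1/315831) = -775793/348062 + 1815336*(1/315831) = -775793/348062 + 605112/105277 = 128943333283/36642923174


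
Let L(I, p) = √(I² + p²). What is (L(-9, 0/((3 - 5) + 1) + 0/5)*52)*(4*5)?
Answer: 9360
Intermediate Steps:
(L(-9, 0/((3 - 5) + 1) + 0/5)*52)*(4*5) = (√((-9)² + (0/((3 - 5) + 1) + 0/5)²)*52)*(4*5) = (√(81 + (0/(-2 + 1) + 0*(⅕))²)*52)*20 = (√(81 + (0/(-1) + 0)²)*52)*20 = (√(81 + (0*(-1) + 0)²)*52)*20 = (√(81 + (0 + 0)²)*52)*20 = (√(81 + 0²)*52)*20 = (√(81 + 0)*52)*20 = (√81*52)*20 = (9*52)*20 = 468*20 = 9360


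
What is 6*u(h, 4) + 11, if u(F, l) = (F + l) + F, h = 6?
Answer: 107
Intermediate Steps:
u(F, l) = l + 2*F
6*u(h, 4) + 11 = 6*(4 + 2*6) + 11 = 6*(4 + 12) + 11 = 6*16 + 11 = 96 + 11 = 107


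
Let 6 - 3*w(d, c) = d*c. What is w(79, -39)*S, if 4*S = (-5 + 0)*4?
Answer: -5145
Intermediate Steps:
w(d, c) = 2 - c*d/3 (w(d, c) = 2 - d*c/3 = 2 - c*d/3)
S = -5 (S = ((-5 + 0)*4)/4 = (-5*4)/4 = (¼)*(-20) = -5)
w(79, -39)*S = (2 - ⅓*(-39)*79)*(-5) = (2 + 1027)*(-5) = 1029*(-5) = -5145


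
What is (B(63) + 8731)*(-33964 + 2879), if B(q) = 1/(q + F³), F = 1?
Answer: -17369831725/64 ≈ -2.7140e+8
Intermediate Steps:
B(q) = 1/(1 + q) (B(q) = 1/(q + 1³) = 1/(q + 1) = 1/(1 + q))
(B(63) + 8731)*(-33964 + 2879) = (1/(1 + 63) + 8731)*(-33964 + 2879) = (1/64 + 8731)*(-31085) = (558785/64)*(-31085) = -17369831725/64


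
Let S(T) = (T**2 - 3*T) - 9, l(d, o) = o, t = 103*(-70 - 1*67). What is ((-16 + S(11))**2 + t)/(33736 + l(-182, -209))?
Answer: -10142/33527 ≈ -0.30250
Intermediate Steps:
t = -14111 (t = 103*(-70 - 67) = 103*(-137) = -14111)
S(T) = -9 + T**2 - 3*T
((-16 + S(11))**2 + t)/(33736 + l(-182, -209)) = ((-16 + (-9 + 11**2 - 3*11))**2 - 14111)/(33736 - 209) = ((-16 + (-9 + 121 - 33))**2 - 14111)/33527 = ((-16 + 79)**2 - 14111)*(1/33527) = (63**2 - 14111)*(1/33527) = (3969 - 14111)*(1/33527) = -10142*1/33527 = -10142/33527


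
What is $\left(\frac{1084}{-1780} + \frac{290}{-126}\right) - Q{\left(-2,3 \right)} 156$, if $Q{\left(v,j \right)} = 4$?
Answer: $- \frac{17575438}{28035} \approx -626.91$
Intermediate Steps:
$\left(\frac{1084}{-1780} + \frac{290}{-126}\right) - Q{\left(-2,3 \right)} 156 = \left(\frac{1084}{-1780} + \frac{290}{-126}\right) - 4 \cdot 156 = \left(1084 \left(- \frac{1}{1780}\right) + 290 \left(- \frac{1}{126}\right)\right) - 624 = \left(- \frac{271}{445} - \frac{145}{63}\right) - 624 = - \frac{81598}{28035} - 624 = - \frac{17575438}{28035}$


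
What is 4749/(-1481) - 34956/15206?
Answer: -61991565/11260043 ≈ -5.5054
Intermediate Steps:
4749/(-1481) - 34956/15206 = 4749*(-1/1481) - 34956*1/15206 = -4749/1481 - 17478/7603 = -61991565/11260043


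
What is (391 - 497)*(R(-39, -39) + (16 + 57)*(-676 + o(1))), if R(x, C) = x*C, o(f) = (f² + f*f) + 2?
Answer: 5038710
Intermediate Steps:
o(f) = 2 + 2*f² (o(f) = (f² + f²) + 2 = 2*f² + 2 = 2 + 2*f²)
R(x, C) = C*x
(391 - 497)*(R(-39, -39) + (16 + 57)*(-676 + o(1))) = (391 - 497)*(-39*(-39) + (16 + 57)*(-676 + (2 + 2*1²))) = -106*(1521 + 73*(-676 + (2 + 2*1))) = -106*(1521 + 73*(-676 + (2 + 2))) = -106*(1521 + 73*(-676 + 4)) = -106*(1521 + 73*(-672)) = -106*(1521 - 49056) = -106*(-47535) = 5038710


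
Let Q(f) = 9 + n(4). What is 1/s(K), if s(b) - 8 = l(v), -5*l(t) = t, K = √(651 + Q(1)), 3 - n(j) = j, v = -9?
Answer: 5/49 ≈ 0.10204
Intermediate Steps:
n(j) = 3 - j
Q(f) = 8 (Q(f) = 9 + (3 - 1*4) = 9 + (3 - 4) = 9 - 1 = 8)
K = √659 (K = √(651 + 8) = √659 ≈ 25.671)
l(t) = -t/5
s(b) = 49/5 (s(b) = 8 - ⅕*(-9) = 8 + 9/5 = 49/5)
1/s(K) = 1/(49/5) = 5/49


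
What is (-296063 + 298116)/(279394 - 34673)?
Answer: 2053/244721 ≈ 0.0083891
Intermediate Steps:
(-296063 + 298116)/(279394 - 34673) = 2053/244721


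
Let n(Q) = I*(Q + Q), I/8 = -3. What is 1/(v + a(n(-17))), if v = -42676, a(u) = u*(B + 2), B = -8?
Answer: -1/47572 ≈ -2.1021e-5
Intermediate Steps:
I = -24 (I = 8*(-3) = -24)
n(Q) = -48*Q (n(Q) = -24*(Q + Q) = -48*Q)
a(u) = -6*u (a(u) = u*(-8 + 2) = u*(-6) = -6*u)
1/(v + a(n(-17))) = 1/(-42676 - (-288)*(-17)) = 1/(-42676 - 6*816) = 1/(-42676 - 4896) = 1/(-47572) = -1/47572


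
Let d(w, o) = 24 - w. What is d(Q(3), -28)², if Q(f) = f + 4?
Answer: 289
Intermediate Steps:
Q(f) = 4 + f
d(Q(3), -28)² = (24 - (4 + 3))² = (24 - 1*7)² = (24 - 7)² = 17² = 289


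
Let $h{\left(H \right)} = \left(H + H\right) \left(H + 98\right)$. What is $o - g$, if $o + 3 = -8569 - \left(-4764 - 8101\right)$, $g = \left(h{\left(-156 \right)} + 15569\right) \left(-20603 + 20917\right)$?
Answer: $-10566517$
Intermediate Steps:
$h{\left(H \right)} = 2 H \left(98 + H\right)$
$g = 10570810$ ($g = \left(2 \left(-156\right) \left(98 - 156\right) + 15569\right) \left(-20603 + 20917\right) = \left(2 \left(-156\right) \left(-58\right) + 15569\right) 314 = \left(18096 + 15569\right) 314 = 33665 \cdot 314 = 10570810$)
$o = 4293$ ($o = -3 - -4296 = -3 + \left(-8569 + 12865\right) = -3 + 4296 = 4293$)
$o - g = 4293 - 10570810 = -10566517$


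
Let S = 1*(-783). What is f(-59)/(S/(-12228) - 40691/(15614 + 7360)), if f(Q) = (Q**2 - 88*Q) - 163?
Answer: -56920973160/11418593 ≈ -4984.9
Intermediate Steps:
S = -783
f(Q) = -163 + Q**2 - 88*Q
f(-59)/(S/(-12228) - 40691/(15614 + 7360)) = (-163 + (-59)**2 - 88*(-59))/(-783/(-12228) - 40691/(15614 + 7360)) = (-163 + 3481 + 5192)/(-783*(-1/12228) - 40691/22974) = 8510/(261/4076 - 40691*1/22974) = 8510/(261/4076 - 5813/3282) = 8510/(-11418593/6688716) = 8510*(-6688716/11418593) = -56920973160/11418593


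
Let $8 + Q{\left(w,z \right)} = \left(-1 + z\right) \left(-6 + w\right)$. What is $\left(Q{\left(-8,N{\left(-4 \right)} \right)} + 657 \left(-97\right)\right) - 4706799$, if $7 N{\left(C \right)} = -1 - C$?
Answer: $-4770528$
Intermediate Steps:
$N{\left(C \right)} = - \frac{1}{7} - \frac{C}{7}$ ($N{\left(C \right)} = \frac{-1 - C}{7} = - \frac{1}{7} - \frac{C}{7}$)
$Q{\left(w,z \right)} = -8 + \left(-1 + z\right) \left(-6 + w\right)$
$\left(Q{\left(-8,N{\left(-4 \right)} \right)} + 657 \left(-97\right)\right) - 4706799 = \left(\left(-2 - -8 - 6 \left(- \frac{1}{7} - - \frac{4}{7}\right) - 8 \left(- \frac{1}{7} - - \frac{4}{7}\right)\right) + 657 \left(-97\right)\right) - 4706799 = \left(\left(-2 + 8 - 6 \left(- \frac{1}{7} + \frac{4}{7}\right) - 8 \left(- \frac{1}{7} + \frac{4}{7}\right)\right) - 63729\right) - 4706799 = \left(\left(-2 + 8 - \frac{18}{7} - \frac{24}{7}\right) - 63729\right) - 4706799 = \left(0 - 63729\right) - 4706799 = -63729 - 4706799 = -4770528$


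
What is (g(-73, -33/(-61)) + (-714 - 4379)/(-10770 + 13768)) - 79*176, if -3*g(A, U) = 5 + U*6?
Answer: -7630647149/548634 ≈ -13908.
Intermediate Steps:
g(A, U) = -5/3 - 2*U (g(A, U) = -(5 + U*6)/3 = -(5 + 6*U)/3 = -5/3 - 2*U)
(g(-73, -33/(-61)) + (-714 - 4379)/(-10770 + 13768)) - 79*176 = ((-5/3 - (-66)/(-61)) + (-714 - 4379)/(-10770 + 13768)) - 79*176 = ((-5/3 - (-66)*(-1)/61) - 5093/2998) - 13904 = ((-5/3 - 2*33/61) - 5093*1/2998) - 13904 = ((-5/3 - 66/61) - 5093/2998) - 13904 = (-503/183 - 5093/2998) - 13904 = -2440013/548634 - 13904 = -7630647149/548634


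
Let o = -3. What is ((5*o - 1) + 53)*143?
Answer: 5291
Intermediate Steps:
((5*o - 1) + 53)*143 = ((5*(-3) - 1) + 53)*143 = ((-15 - 1) + 53)*143 = (-16 + 53)*143 = 37*143 = 5291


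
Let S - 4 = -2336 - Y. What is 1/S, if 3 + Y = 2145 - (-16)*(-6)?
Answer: -1/4378 ≈ -0.00022841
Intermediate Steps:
Y = 2046 (Y = -3 + (2145 - (-16)*(-6)) = -3 + (2145 - 1*96) = -3 + (2145 - 96) = -3 + 2049 = 2046)
S = -4378 (S = 4 + (-2336 - 1*2046) = 4 + (-2336 - 2046) = 4 - 4382 = -4378)
1/S = 1/(-4378) = -1/4378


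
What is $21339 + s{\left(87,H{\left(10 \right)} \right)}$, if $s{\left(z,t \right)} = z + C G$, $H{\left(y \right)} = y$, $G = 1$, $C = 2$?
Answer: $21428$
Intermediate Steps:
$s{\left(z,t \right)} = 2 + z$ ($s{\left(z,t \right)} = z + 2 \cdot 1 = z + 2 = 2 + z$)
$21339 + s{\left(87,H{\left(10 \right)} \right)} = 21339 + \left(2 + 87\right) = 21339 + 89 = 21428$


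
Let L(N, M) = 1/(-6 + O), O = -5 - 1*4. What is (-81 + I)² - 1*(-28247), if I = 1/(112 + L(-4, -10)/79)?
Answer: 613094225044283/17614332961 ≈ 34807.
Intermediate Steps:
O = -9 (O = -5 - 4 = -9)
L(N, M) = -1/15 (L(N, M) = 1/(-6 - 9) = 1/(-15) = -1/15)
I = 1185/132719 (I = 1/(112 - 1/15/79) = 1/(112 - 1/15*1/79) = 1/(112 - 1/1185) = 1/(132719/1185) = 1185/132719 ≈ 0.0089286)
(-81 + I)² - 1*(-28247) = (-81 + 1185/132719)² - 1*(-28247) = (-10749054/132719)² + 28247 = 115542161894916/17614332961 + 28247 = 613094225044283/17614332961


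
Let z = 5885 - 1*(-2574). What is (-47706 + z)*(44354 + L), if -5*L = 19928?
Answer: -7921692974/5 ≈ -1.5843e+9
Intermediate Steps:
z = 8459 (z = 5885 + 2574 = 8459)
L = -19928/5 (L = -⅕*19928 = -19928/5 ≈ -3985.6)
(-47706 + z)*(44354 + L) = (-47706 + 8459)*(44354 - 19928/5) = -39247*201842/5 = -7921692974/5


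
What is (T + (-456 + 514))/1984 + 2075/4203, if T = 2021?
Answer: 12854837/8338752 ≈ 1.5416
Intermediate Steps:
(T + (-456 + 514))/1984 + 2075/4203 = (2021 + (-456 + 514))/1984 + 2075/4203 = (2021 + 58)*(1/1984) + 2075*(1/4203) = 2079*(1/1984) + 2075/4203 = 2079/1984 + 2075/4203 = 12854837/8338752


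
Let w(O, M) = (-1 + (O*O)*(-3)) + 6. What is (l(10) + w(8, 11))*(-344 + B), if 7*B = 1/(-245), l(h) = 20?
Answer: 98523487/1715 ≈ 57448.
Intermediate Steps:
B = -1/1715 (B = (⅐)/(-245) = (⅐)*(-1/245) = -1/1715 ≈ -0.00058309)
w(O, M) = 5 - 3*O² (w(O, M) = (-1 + O²*(-3)) + 6 = (-1 - 3*O²) + 6 = 5 - 3*O²)
(l(10) + w(8, 11))*(-344 + B) = (20 + (5 - 3*8²))*(-344 - 1/1715) = (20 + (5 - 3*64))*(-589961/1715) = (20 + (5 - 192))*(-589961/1715) = (20 - 187)*(-589961/1715) = -167*(-589961/1715) = 98523487/1715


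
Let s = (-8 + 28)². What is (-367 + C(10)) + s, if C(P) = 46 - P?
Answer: 69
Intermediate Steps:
s = 400 (s = 20² = 400)
(-367 + C(10)) + s = (-367 + (46 - 1*10)) + 400 = (-367 + (46 - 10)) + 400 = (-367 + 36) + 400 = -331 + 400 = 69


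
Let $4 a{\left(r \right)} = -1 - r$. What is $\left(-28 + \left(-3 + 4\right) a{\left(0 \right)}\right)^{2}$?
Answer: $\frac{12769}{16} \approx 798.06$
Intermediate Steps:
$a{\left(r \right)} = - \frac{1}{4} - \frac{r}{4}$ ($a{\left(r \right)} = \frac{-1 - r}{4} = - \frac{1}{4} - \frac{r}{4}$)
$\left(-28 + \left(-3 + 4\right) a{\left(0 \right)}\right)^{2} = \left(-28 + \left(-3 + 4\right) \left(- \frac{1}{4} - 0\right)\right)^{2} = \left(-28 + 1 \left(- \frac{1}{4} + 0\right)\right)^{2} = \left(-28 + 1 \left(- \frac{1}{4}\right)\right)^{2} = \left(-28 - \frac{1}{4}\right)^{2} = \left(- \frac{113}{4}\right)^{2} = \frac{12769}{16}$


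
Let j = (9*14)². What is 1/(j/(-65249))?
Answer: -65249/15876 ≈ -4.1099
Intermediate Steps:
j = 15876 (j = 126² = 15876)
1/(j/(-65249)) = 1/(15876/(-65249)) = 1/(15876*(-1/65249)) = 1/(-15876/65249) = -65249/15876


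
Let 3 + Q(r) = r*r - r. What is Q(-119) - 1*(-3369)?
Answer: 17646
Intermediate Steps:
Q(r) = -3 + r² - r (Q(r) = -3 + (r*r - r) = -3 + (r² - r) = -3 + r² - r)
Q(-119) - 1*(-3369) = (-3 + (-119)² - 1*(-119)) - 1*(-3369) = (-3 + 14161 + 119) + 3369 = 14277 + 3369 = 17646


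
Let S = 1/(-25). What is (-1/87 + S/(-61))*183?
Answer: -1438/725 ≈ -1.9834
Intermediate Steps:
S = -1/25 ≈ -0.040000
(-1/87 + S/(-61))*183 = (-1/87 - 1/25/(-61))*183 = (-1*1/87 - 1/25*(-1/61))*183 = (-1/87 + 1/1525)*183 = -1438/132675*183 = -1438/725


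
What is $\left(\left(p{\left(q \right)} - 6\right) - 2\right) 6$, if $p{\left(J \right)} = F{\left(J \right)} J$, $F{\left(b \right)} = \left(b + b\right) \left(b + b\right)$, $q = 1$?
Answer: $-24$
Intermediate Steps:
$F{\left(b \right)} = 4 b^{2}$ ($F{\left(b \right)} = 2 b 2 b = 4 b^{2}$)
$p{\left(J \right)} = 4 J^{3}$ ($p{\left(J \right)} = 4 J^{2} J = 4 J^{3}$)
$\left(\left(p{\left(q \right)} - 6\right) - 2\right) 6 = \left(\left(4 \cdot 1^{3} - 6\right) - 2\right) 6 = \left(\left(4 \cdot 1 - 6\right) - 2\right) 6 = \left(\left(4 - 6\right) - 2\right) 6 = \left(-2 - 2\right) 6 = \left(-4\right) 6 = -24$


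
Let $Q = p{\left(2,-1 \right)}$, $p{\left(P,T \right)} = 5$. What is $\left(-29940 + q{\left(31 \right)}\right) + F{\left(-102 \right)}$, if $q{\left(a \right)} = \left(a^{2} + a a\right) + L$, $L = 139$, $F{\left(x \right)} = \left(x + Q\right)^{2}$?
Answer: $-18470$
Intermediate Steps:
$Q = 5$
$F{\left(x \right)} = \left(5 + x\right)^{2}$ ($F{\left(x \right)} = \left(x + 5\right)^{2} = \left(5 + x\right)^{2}$)
$q{\left(a \right)} = 139 + 2 a^{2}$ ($q{\left(a \right)} = \left(a^{2} + a a\right) + 139 = \left(a^{2} + a^{2}\right) + 139 = 2 a^{2} + 139 = 139 + 2 a^{2}$)
$\left(-29940 + q{\left(31 \right)}\right) + F{\left(-102 \right)} = \left(-29940 + \left(139 + 2 \cdot 31^{2}\right)\right) + \left(5 - 102\right)^{2} = \left(-29940 + \left(139 + 2 \cdot 961\right)\right) + \left(-97\right)^{2} = \left(-29940 + \left(139 + 1922\right)\right) + 9409 = \left(-29940 + 2061\right) + 9409 = -27879 + 9409 = -18470$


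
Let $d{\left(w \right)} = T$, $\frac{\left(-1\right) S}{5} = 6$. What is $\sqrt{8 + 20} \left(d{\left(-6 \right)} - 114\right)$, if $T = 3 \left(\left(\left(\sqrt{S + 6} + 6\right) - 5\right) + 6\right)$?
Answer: $- 186 \sqrt{7} + 12 i \sqrt{42} \approx -492.11 + 77.769 i$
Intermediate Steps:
$S = -30$ ($S = \left(-5\right) 6 = -30$)
$T = 21 + 6 i \sqrt{6}$ ($T = 3 \left(\left(\left(\sqrt{-30 + 6} + 6\right) - 5\right) + 6\right) = 3 \left(\left(\left(\sqrt{-24} + 6\right) - 5\right) + 6\right) = 3 \left(\left(\left(2 i \sqrt{6} + 6\right) - 5\right) + 6\right) = 3 \left(\left(\left(6 + 2 i \sqrt{6}\right) - 5\right) + 6\right) = 3 \left(\left(1 + 2 i \sqrt{6}\right) + 6\right) = 3 \left(7 + 2 i \sqrt{6}\right) = 21 + 6 i \sqrt{6} \approx 21.0 + 14.697 i$)
$d{\left(w \right)} = 21 + 6 i \sqrt{6}$
$\sqrt{8 + 20} \left(d{\left(-6 \right)} - 114\right) = \sqrt{8 + 20} \left(\left(21 + 6 i \sqrt{6}\right) - 114\right) = \sqrt{28} \left(-93 + 6 i \sqrt{6}\right) = 2 \sqrt{7} \left(-93 + 6 i \sqrt{6}\right)$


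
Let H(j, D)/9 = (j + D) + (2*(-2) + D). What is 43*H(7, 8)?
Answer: 7353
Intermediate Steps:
H(j, D) = -36 + 9*j + 18*D (H(j, D) = 9*((j + D) + (2*(-2) + D)) = 9*((D + j) + (-4 + D)) = 9*(-4 + j + 2*D) = -36 + 9*j + 18*D)
43*H(7, 8) = 43*(-36 + 9*7 + 18*8) = 43*(-36 + 63 + 144) = 43*171 = 7353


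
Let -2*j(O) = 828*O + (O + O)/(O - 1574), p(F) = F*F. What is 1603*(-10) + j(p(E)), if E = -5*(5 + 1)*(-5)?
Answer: -97630578140/10463 ≈ -9.3310e+6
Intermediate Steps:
E = 150 (E = -30*(-5) = -5*(-30) = 150)
p(F) = F²
j(O) = -414*O - O/(-1574 + O) (j(O) = -(828*O + (O + O)/(O - 1574))/2 = -(828*O + (2*O)/(-1574 + O))/2 = -(828*O + 2*O/(-1574 + O))/2 = -414*O - O/(-1574 + O))
1603*(-10) + j(p(E)) = 1603*(-10) + 150²*(651635 - 414*150²)/(-1574 + 150²) = -16030 + 22500*(651635 - 414*22500)/(-1574 + 22500) = -16030 + 22500*(651635 - 9315000)/20926 = -16030 + 22500*(1/20926)*(-8663365) = -16030 - 97462856250/10463 = -97630578140/10463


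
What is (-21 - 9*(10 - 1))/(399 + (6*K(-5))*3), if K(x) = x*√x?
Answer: -4522/22189 - 1020*I*√5/22189 ≈ -0.20379 - 0.10279*I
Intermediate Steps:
K(x) = x^(3/2)
(-21 - 9*(10 - 1))/(399 + (6*K(-5))*3) = (-21 - 9*(10 - 1))/(399 + (6*(-5)^(3/2))*3) = (-21 - 9*9)/(399 + (6*(-5*I*√5))*3) = (-21 - 81)/(399 - 30*I*√5*3) = -102/(399 - 90*I*√5)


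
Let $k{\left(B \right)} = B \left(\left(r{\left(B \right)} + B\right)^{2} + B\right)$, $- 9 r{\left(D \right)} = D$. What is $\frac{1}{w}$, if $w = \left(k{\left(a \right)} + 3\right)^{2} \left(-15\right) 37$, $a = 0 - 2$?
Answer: $- \frac{2187}{559625} \approx -0.003908$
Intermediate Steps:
$r{\left(D \right)} = - \frac{D}{9}$
$a = -2$ ($a = 0 - 2 = -2$)
$k{\left(B \right)} = B \left(B + \frac{64 B^{2}}{81}\right)$ ($k{\left(B \right)} = B \left(\left(- \frac{B}{9} + B\right)^{2} + B\right) = B \left(\left(\frac{8 B}{9}\right)^{2} + B\right) = B \left(\frac{64 B^{2}}{81} + B\right) = B \left(B + \frac{64 B^{2}}{81}\right)$)
$w = - \frac{559625}{2187}$ ($w = \left(\frac{\left(-2\right)^{2} \left(81 + 64 \left(-2\right)\right)}{81} + 3\right)^{2} \left(-15\right) 37 = \left(\frac{1}{81} \cdot 4 \left(81 - 128\right) + 3\right)^{2} \left(-15\right) 37 = \left(\frac{1}{81} \cdot 4 \left(-47\right) + 3\right)^{2} \left(-15\right) 37 = \left(- \frac{188}{81} + 3\right)^{2} \left(-15\right) 37 = \left(\frac{55}{81}\right)^{2} \left(-15\right) 37 = \frac{3025}{6561} \left(-15\right) 37 = \left(- \frac{15125}{2187}\right) 37 = - \frac{559625}{2187} \approx -255.89$)
$\frac{1}{w} = \frac{1}{- \frac{559625}{2187}} = - \frac{2187}{559625}$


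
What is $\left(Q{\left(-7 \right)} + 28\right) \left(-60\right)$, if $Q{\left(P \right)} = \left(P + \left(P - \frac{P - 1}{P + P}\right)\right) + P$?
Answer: $- \frac{2700}{7} \approx -385.71$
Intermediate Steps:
$Q{\left(P \right)} = 3 P - \frac{-1 + P}{2 P}$ ($Q{\left(P \right)} = \left(P + \left(P - \frac{-1 + P}{2 P}\right)\right) + P = \left(2 P - \frac{-1 + P}{2 P}\right) + P = 3 P - \frac{-1 + P}{2 P}$)
$\left(Q{\left(-7 \right)} + 28\right) \left(-60\right) = \left(\frac{1 - 7 \left(-1 + 6 \left(-7\right)\right)}{2 \left(-7\right)} + 28\right) \left(-60\right) = \left(\frac{1}{2} \left(- \frac{1}{7}\right) \left(1 - 7 \left(-1 - 42\right)\right) + 28\right) \left(-60\right) = \left(\frac{1}{2} \left(- \frac{1}{7}\right) \left(1 - -301\right) + 28\right) \left(-60\right) = \left(\frac{1}{2} \left(- \frac{1}{7}\right) \left(1 + 301\right) + 28\right) \left(-60\right) = \left(\frac{1}{2} \left(- \frac{1}{7}\right) 302 + 28\right) \left(-60\right) = \left(- \frac{151}{7} + 28\right) \left(-60\right) = \frac{45}{7} \left(-60\right) = - \frac{2700}{7}$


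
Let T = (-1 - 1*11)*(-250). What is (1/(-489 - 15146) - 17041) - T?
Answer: -313341036/15635 ≈ -20041.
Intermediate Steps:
T = 3000 (T = (-1 - 11)*(-250) = -12*(-250) = 3000)
(1/(-489 - 15146) - 17041) - T = (1/(-489 - 15146) - 17041) - 1*3000 = (1/(-15635) - 17041) - 3000 = (-1/15635 - 17041) - 3000 = -266436036/15635 - 3000 = -313341036/15635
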